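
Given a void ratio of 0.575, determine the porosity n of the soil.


Using the relation n = e / (1 + e)
n = 0.575 / (1 + 0.575)
n = 0.575 / 1.575
n = 0.3651


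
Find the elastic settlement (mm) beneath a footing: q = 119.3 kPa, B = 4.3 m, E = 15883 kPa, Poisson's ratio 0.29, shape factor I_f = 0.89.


Using Se = q * B * (1 - nu^2) * I_f / E
1 - nu^2 = 1 - 0.29^2 = 0.9159
Se = 119.3 * 4.3 * 0.9159 * 0.89 / 15883
Se = 0.026328 m
Convert to mm: Se = 0.026328 * 1000 = 26.328 mm


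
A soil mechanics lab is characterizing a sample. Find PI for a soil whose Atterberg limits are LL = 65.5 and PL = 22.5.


Result: 43.0

Derivation:
Using PI = LL - PL
PI = 65.5 - 22.5
PI = 43.0


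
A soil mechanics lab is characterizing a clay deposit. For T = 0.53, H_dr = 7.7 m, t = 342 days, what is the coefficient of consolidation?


Using cv = T * H_dr^2 / t
H_dr^2 = 7.7^2 = 59.29
cv = 0.53 * 59.29 / 342
cv = 0.09188 m^2/day


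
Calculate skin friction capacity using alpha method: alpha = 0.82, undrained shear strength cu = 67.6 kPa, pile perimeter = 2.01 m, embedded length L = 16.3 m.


Result: 1816.12 kN

Derivation:
Using Qs = alpha * cu * perimeter * L
Qs = 0.82 * 67.6 * 2.01 * 16.3
Qs = 1816.12 kN


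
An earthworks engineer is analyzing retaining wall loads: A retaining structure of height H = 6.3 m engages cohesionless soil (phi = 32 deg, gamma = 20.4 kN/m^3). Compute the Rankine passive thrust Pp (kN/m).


Compute passive earth pressure coefficient:
Kp = tan^2(45 + phi/2) = tan^2(61.0) = 3.254588
Compute passive force:
Pp = 0.5 * Kp * gamma * H^2
Pp = 0.5 * 3.254588 * 20.4 * 6.3^2
Pp = 1317.58 kN/m


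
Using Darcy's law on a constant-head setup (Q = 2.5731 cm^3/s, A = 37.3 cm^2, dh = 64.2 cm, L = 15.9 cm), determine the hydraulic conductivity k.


Compute hydraulic gradient:
i = dh / L = 64.2 / 15.9 = 4.03774
Then apply Darcy's law:
k = Q / (A * i)
k = 2.5731 / (37.3 * 4.03774)
k = 2.5731 / 150.608
k = 0.017085 cm/s


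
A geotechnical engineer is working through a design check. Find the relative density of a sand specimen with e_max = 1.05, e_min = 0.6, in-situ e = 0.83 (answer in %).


Using Dr = (e_max - e) / (e_max - e_min) * 100
e_max - e = 1.05 - 0.83 = 0.22
e_max - e_min = 1.05 - 0.6 = 0.45
Dr = 0.22 / 0.45 * 100
Dr = 48.89 %


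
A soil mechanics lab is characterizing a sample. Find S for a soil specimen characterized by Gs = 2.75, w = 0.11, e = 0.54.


Using S = Gs * w / e
S = 2.75 * 0.11 / 0.54
S = 0.5602


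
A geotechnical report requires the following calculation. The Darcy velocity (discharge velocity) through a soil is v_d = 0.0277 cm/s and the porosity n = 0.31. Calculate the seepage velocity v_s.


Using v_s = v_d / n
v_s = 0.0277 / 0.31
v_s = 0.08935 cm/s


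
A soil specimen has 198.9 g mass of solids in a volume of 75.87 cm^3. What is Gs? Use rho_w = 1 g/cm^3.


Using Gs = m_s / (V_s * rho_w)
Since rho_w = 1 g/cm^3:
Gs = 198.9 / 75.87
Gs = 2.622


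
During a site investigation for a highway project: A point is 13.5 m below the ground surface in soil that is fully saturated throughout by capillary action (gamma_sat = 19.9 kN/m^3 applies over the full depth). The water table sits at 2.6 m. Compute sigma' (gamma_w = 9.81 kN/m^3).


Result: 161.72 kPa

Derivation:
Total stress = gamma_sat * depth
sigma = 19.9 * 13.5 = 268.65 kPa
Pore water pressure u = gamma_w * (depth - d_wt)
u = 9.81 * (13.5 - 2.6) = 106.929 kPa
Effective stress = sigma - u
sigma' = 268.65 - 106.929 = 161.72 kPa


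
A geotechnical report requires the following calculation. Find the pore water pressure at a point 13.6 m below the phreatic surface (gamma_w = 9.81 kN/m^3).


Using u = gamma_w * h_w
u = 9.81 * 13.6
u = 133.42 kPa


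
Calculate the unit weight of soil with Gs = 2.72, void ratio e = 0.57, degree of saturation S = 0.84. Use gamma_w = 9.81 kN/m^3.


Using gamma = gamma_w * (Gs + S*e) / (1 + e)
Numerator: Gs + S*e = 2.72 + 0.84*0.57 = 3.1988
Denominator: 1 + e = 1 + 0.57 = 1.57
gamma = 9.81 * 3.1988 / 1.57
gamma = 19.987 kN/m^3


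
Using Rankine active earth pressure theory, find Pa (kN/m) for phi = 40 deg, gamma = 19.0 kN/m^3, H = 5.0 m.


Compute active earth pressure coefficient:
Ka = tan^2(45 - phi/2) = tan^2(25.0) = 0.217443
Compute active force:
Pa = 0.5 * Ka * gamma * H^2
Pa = 0.5 * 0.217443 * 19.0 * 5.0^2
Pa = 51.64 kN/m


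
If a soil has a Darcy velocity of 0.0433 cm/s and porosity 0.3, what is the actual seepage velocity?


Using v_s = v_d / n
v_s = 0.0433 / 0.3
v_s = 0.14433 cm/s


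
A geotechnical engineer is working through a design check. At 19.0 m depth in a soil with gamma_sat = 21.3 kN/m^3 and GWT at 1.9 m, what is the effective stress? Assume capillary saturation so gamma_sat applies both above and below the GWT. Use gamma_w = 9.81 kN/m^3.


Total stress = gamma_sat * depth
sigma = 21.3 * 19.0 = 404.7 kPa
Pore water pressure u = gamma_w * (depth - d_wt)
u = 9.81 * (19.0 - 1.9) = 167.751 kPa
Effective stress = sigma - u
sigma' = 404.7 - 167.751 = 236.95 kPa


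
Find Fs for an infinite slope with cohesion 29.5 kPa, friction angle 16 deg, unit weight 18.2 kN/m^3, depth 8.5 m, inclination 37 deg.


Result: 0.777

Derivation:
Using Fs = c / (gamma*H*sin(beta)*cos(beta)) + tan(phi)/tan(beta)
Cohesion contribution = 29.5 / (18.2*8.5*sin(37)*cos(37))
Cohesion contribution = 0.396753
Friction contribution = tan(16)/tan(37) = 0.380524
Fs = 0.396753 + 0.380524
Fs = 0.777


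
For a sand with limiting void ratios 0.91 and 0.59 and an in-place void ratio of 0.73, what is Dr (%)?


Result: 56.25 %

Derivation:
Using Dr = (e_max - e) / (e_max - e_min) * 100
e_max - e = 0.91 - 0.73 = 0.18
e_max - e_min = 0.91 - 0.59 = 0.32
Dr = 0.18 / 0.32 * 100
Dr = 56.25 %


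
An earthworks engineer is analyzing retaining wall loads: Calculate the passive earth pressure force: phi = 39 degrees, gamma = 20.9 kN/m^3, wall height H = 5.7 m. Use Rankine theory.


Compute passive earth pressure coefficient:
Kp = tan^2(45 + phi/2) = tan^2(64.5) = 4.395495
Compute passive force:
Pp = 0.5 * Kp * gamma * H^2
Pp = 0.5 * 4.395495 * 20.9 * 5.7^2
Pp = 1492.36 kN/m


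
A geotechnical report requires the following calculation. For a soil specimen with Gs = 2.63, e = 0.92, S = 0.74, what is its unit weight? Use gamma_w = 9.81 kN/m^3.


Using gamma = gamma_w * (Gs + S*e) / (1 + e)
Numerator: Gs + S*e = 2.63 + 0.74*0.92 = 3.3108
Denominator: 1 + e = 1 + 0.92 = 1.92
gamma = 9.81 * 3.3108 / 1.92
gamma = 16.916 kN/m^3


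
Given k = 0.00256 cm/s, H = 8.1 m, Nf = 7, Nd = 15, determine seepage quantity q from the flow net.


Convert k to m/s for unit consistency with H:
k = 0.00256 cm/s = 0.00256 / 100 m/s = 2.56e-05 m/s
Using q = k * H * Nf / Nd
Nf / Nd = 7 / 15 = 0.4667
q = 2.56e-05 * 8.1 * 0.4667
q = 9.677e-05 m^3/s per m


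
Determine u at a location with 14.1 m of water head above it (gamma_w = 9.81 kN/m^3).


Using u = gamma_w * h_w
u = 9.81 * 14.1
u = 138.32 kPa


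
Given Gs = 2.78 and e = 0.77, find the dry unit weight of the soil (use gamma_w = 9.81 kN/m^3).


Result: 15.408 kN/m^3

Derivation:
Using gamma_d = Gs * gamma_w / (1 + e)
gamma_d = 2.78 * 9.81 / (1 + 0.77)
gamma_d = 2.78 * 9.81 / 1.77
gamma_d = 15.408 kN/m^3


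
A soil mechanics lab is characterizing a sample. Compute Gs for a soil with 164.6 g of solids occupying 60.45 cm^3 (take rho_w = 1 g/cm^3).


Result: 2.723

Derivation:
Using Gs = m_s / (V_s * rho_w)
Since rho_w = 1 g/cm^3:
Gs = 164.6 / 60.45
Gs = 2.723


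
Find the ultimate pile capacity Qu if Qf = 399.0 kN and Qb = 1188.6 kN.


Using Qu = Qf + Qb
Qu = 399.0 + 1188.6
Qu = 1587.6 kN


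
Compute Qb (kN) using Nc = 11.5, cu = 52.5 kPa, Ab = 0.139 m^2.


Using Qb = Nc * cu * Ab
Qb = 11.5 * 52.5 * 0.139
Qb = 83.92 kN


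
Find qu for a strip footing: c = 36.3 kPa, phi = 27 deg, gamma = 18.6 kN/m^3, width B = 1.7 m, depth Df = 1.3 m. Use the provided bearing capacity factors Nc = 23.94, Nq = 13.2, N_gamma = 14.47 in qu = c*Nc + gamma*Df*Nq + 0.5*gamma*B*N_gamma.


Compute qu = c*Nc + gamma*Df*Nq + 0.5*gamma*B*N_gamma
Term 1: 36.3 * 23.94 = 869.022
Term 2: 18.6 * 1.3 * 13.2 = 319.176
Term 3: 0.5 * 18.6 * 1.7 * 14.47 = 228.7707
qu = 869.022 + 319.176 + 228.7707
qu = 1416.97 kPa


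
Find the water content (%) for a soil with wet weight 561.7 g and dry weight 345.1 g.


Using w = (m_wet - m_dry) / m_dry * 100
m_wet - m_dry = 561.7 - 345.1 = 216.6 g
w = 216.6 / 345.1 * 100
w = 62.76 %


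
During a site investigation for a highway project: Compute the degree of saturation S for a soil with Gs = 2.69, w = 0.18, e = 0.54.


Using S = Gs * w / e
S = 2.69 * 0.18 / 0.54
S = 0.8967


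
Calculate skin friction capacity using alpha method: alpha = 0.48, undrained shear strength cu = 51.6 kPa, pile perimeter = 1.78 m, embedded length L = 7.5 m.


Result: 330.65 kN

Derivation:
Using Qs = alpha * cu * perimeter * L
Qs = 0.48 * 51.6 * 1.78 * 7.5
Qs = 330.65 kN


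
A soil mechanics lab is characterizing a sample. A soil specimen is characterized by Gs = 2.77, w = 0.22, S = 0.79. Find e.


Using the relation e = Gs * w / S
e = 2.77 * 0.22 / 0.79
e = 0.7714


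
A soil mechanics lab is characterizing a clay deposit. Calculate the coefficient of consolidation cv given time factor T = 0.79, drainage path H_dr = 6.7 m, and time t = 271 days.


Using cv = T * H_dr^2 / t
H_dr^2 = 6.7^2 = 44.89
cv = 0.79 * 44.89 / 271
cv = 0.13086 m^2/day


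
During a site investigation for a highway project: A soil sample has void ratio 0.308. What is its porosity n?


Result: 0.2355

Derivation:
Using the relation n = e / (1 + e)
n = 0.308 / (1 + 0.308)
n = 0.308 / 1.308
n = 0.2355


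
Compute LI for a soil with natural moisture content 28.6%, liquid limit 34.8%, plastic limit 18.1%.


First compute the plasticity index:
PI = LL - PL = 34.8 - 18.1 = 16.7
Then compute the liquidity index:
LI = (w - PL) / PI
LI = (28.6 - 18.1) / 16.7
LI = 0.629


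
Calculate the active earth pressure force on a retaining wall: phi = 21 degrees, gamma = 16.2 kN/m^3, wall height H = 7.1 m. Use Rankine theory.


Compute active earth pressure coefficient:
Ka = tan^2(45 - phi/2) = tan^2(34.5) = 0.472355
Compute active force:
Pa = 0.5 * Ka * gamma * H^2
Pa = 0.5 * 0.472355 * 16.2 * 7.1^2
Pa = 192.87 kN/m


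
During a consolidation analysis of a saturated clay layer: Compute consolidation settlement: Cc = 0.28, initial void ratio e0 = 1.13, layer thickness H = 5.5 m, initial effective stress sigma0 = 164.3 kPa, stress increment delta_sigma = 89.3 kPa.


Result: 0.1363 m

Derivation:
Using Sc = Cc * H / (1 + e0) * log10((sigma0 + delta_sigma) / sigma0)
Stress ratio = (164.3 + 89.3) / 164.3 = 1.54352
log10(1.54352) = 0.188512
Cc * H / (1 + e0) = 0.28 * 5.5 / (1 + 1.13) = 0.723005
Sc = 0.723005 * 0.188512
Sc = 0.1363 m


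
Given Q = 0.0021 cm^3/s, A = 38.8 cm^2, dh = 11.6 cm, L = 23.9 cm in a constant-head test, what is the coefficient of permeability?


Compute hydraulic gradient:
i = dh / L = 11.6 / 23.9 = 0.485356
Then apply Darcy's law:
k = Q / (A * i)
k = 0.0021 / (38.8 * 0.485356)
k = 0.0021 / 18.8318
k = 0.000112 cm/s


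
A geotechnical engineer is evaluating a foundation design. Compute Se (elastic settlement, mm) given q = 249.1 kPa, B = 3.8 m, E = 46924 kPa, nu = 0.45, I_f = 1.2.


Result: 19.305 mm

Derivation:
Using Se = q * B * (1 - nu^2) * I_f / E
1 - nu^2 = 1 - 0.45^2 = 0.7975
Se = 249.1 * 3.8 * 0.7975 * 1.2 / 46924
Se = 0.019305 m
Convert to mm: Se = 0.019305 * 1000 = 19.305 mm


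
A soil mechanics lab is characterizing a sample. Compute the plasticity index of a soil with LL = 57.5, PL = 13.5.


Using PI = LL - PL
PI = 57.5 - 13.5
PI = 44.0


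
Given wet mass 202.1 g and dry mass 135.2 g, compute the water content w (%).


Using w = (m_wet - m_dry) / m_dry * 100
m_wet - m_dry = 202.1 - 135.2 = 66.9 g
w = 66.9 / 135.2 * 100
w = 49.48 %


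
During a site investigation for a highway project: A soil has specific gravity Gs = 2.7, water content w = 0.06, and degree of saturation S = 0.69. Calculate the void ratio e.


Using the relation e = Gs * w / S
e = 2.7 * 0.06 / 0.69
e = 0.2348


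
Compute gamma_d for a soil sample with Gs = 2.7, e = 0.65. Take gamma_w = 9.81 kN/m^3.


Using gamma_d = Gs * gamma_w / (1 + e)
gamma_d = 2.7 * 9.81 / (1 + 0.65)
gamma_d = 2.7 * 9.81 / 1.65
gamma_d = 16.053 kN/m^3


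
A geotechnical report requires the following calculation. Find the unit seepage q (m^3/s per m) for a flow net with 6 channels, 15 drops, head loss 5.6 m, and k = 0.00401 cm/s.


Convert k to m/s for unit consistency with H:
k = 0.00401 cm/s = 0.00401 / 100 m/s = 4.01e-05 m/s
Using q = k * H * Nf / Nd
Nf / Nd = 6 / 15 = 0.4
q = 4.01e-05 * 5.6 * 0.4
q = 8.982e-05 m^3/s per m


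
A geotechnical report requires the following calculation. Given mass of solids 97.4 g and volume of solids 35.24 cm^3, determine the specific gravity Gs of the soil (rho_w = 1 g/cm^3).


Using Gs = m_s / (V_s * rho_w)
Since rho_w = 1 g/cm^3:
Gs = 97.4 / 35.24
Gs = 2.764


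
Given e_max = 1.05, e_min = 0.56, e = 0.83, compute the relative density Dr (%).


Using Dr = (e_max - e) / (e_max - e_min) * 100
e_max - e = 1.05 - 0.83 = 0.22
e_max - e_min = 1.05 - 0.56 = 0.49
Dr = 0.22 / 0.49 * 100
Dr = 44.9 %


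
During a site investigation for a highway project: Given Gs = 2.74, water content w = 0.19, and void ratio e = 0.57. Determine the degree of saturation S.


Result: 0.9133

Derivation:
Using S = Gs * w / e
S = 2.74 * 0.19 / 0.57
S = 0.9133


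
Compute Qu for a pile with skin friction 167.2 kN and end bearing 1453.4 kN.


Result: 1620.6 kN

Derivation:
Using Qu = Qf + Qb
Qu = 167.2 + 1453.4
Qu = 1620.6 kN


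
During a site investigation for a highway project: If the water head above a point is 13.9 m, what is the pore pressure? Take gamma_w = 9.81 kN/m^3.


Result: 136.36 kPa

Derivation:
Using u = gamma_w * h_w
u = 9.81 * 13.9
u = 136.36 kPa


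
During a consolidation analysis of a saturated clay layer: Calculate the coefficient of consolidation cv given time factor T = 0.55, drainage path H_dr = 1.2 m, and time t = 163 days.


Result: 0.00486 m^2/day

Derivation:
Using cv = T * H_dr^2 / t
H_dr^2 = 1.2^2 = 1.44
cv = 0.55 * 1.44 / 163
cv = 0.00486 m^2/day


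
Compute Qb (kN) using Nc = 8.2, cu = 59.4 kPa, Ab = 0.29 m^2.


Using Qb = Nc * cu * Ab
Qb = 8.2 * 59.4 * 0.29
Qb = 141.25 kN


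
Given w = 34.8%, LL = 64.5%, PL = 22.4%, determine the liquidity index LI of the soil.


First compute the plasticity index:
PI = LL - PL = 64.5 - 22.4 = 42.1
Then compute the liquidity index:
LI = (w - PL) / PI
LI = (34.8 - 22.4) / 42.1
LI = 0.295


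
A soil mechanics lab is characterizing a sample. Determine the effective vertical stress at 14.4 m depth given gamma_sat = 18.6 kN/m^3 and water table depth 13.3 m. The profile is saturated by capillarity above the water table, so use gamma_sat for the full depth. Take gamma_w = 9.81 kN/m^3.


Result: 257.05 kPa

Derivation:
Total stress = gamma_sat * depth
sigma = 18.6 * 14.4 = 267.84 kPa
Pore water pressure u = gamma_w * (depth - d_wt)
u = 9.81 * (14.4 - 13.3) = 10.791 kPa
Effective stress = sigma - u
sigma' = 267.84 - 10.791 = 257.05 kPa


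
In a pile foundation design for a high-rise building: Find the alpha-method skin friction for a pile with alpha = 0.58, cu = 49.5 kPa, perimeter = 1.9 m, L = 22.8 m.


Result: 1243.72 kN

Derivation:
Using Qs = alpha * cu * perimeter * L
Qs = 0.58 * 49.5 * 1.9 * 22.8
Qs = 1243.72 kN


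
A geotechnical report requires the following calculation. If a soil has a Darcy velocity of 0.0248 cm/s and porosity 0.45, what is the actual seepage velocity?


Result: 0.05511 cm/s

Derivation:
Using v_s = v_d / n
v_s = 0.0248 / 0.45
v_s = 0.05511 cm/s


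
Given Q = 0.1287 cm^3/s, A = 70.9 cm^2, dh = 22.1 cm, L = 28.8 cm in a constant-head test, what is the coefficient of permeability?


Compute hydraulic gradient:
i = dh / L = 22.1 / 28.8 = 0.767361
Then apply Darcy's law:
k = Q / (A * i)
k = 0.1287 / (70.9 * 0.767361)
k = 0.1287 / 54.4059
k = 0.002366 cm/s


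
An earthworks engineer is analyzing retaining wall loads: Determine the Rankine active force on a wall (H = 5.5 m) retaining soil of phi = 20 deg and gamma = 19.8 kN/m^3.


Result: 146.83 kN/m

Derivation:
Compute active earth pressure coefficient:
Ka = tan^2(45 - phi/2) = tan^2(35.0) = 0.490291
Compute active force:
Pa = 0.5 * Ka * gamma * H^2
Pa = 0.5 * 0.490291 * 19.8 * 5.5^2
Pa = 146.83 kN/m


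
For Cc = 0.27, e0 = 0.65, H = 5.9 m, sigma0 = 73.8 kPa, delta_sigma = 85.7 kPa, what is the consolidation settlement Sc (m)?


Using Sc = Cc * H / (1 + e0) * log10((sigma0 + delta_sigma) / sigma0)
Stress ratio = (73.8 + 85.7) / 73.8 = 2.16125
log10(2.16125) = 0.334704
Cc * H / (1 + e0) = 0.27 * 5.9 / (1 + 0.65) = 0.965455
Sc = 0.965455 * 0.334704
Sc = 0.3231 m


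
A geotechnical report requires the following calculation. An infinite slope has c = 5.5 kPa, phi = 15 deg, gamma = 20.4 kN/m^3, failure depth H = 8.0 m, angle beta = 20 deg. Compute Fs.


Using Fs = c / (gamma*H*sin(beta)*cos(beta)) + tan(phi)/tan(beta)
Cohesion contribution = 5.5 / (20.4*8.0*sin(20)*cos(20))
Cohesion contribution = 0.104859
Friction contribution = tan(15)/tan(20) = 0.736184
Fs = 0.104859 + 0.736184
Fs = 0.841


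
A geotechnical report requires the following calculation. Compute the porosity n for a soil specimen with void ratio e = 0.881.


Result: 0.4684

Derivation:
Using the relation n = e / (1 + e)
n = 0.881 / (1 + 0.881)
n = 0.881 / 1.881
n = 0.4684


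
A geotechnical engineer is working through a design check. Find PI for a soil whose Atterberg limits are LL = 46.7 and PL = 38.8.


Using PI = LL - PL
PI = 46.7 - 38.8
PI = 7.9


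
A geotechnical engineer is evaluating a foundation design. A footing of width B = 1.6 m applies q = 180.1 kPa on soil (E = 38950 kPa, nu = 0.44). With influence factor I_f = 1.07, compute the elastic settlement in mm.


Using Se = q * B * (1 - nu^2) * I_f / E
1 - nu^2 = 1 - 0.44^2 = 0.8064
Se = 180.1 * 1.6 * 0.8064 * 1.07 / 38950
Se = 0.006384 m
Convert to mm: Se = 0.006384 * 1000 = 6.384 mm


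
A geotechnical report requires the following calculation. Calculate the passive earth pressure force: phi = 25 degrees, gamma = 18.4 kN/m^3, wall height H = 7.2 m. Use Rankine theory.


Result: 1175.11 kN/m

Derivation:
Compute passive earth pressure coefficient:
Kp = tan^2(45 + phi/2) = tan^2(57.5) = 2.463913
Compute passive force:
Pp = 0.5 * Kp * gamma * H^2
Pp = 0.5 * 2.463913 * 18.4 * 7.2^2
Pp = 1175.11 kN/m


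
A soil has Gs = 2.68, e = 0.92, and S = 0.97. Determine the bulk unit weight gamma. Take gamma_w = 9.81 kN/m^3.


Using gamma = gamma_w * (Gs + S*e) / (1 + e)
Numerator: Gs + S*e = 2.68 + 0.97*0.92 = 3.5724
Denominator: 1 + e = 1 + 0.92 = 1.92
gamma = 9.81 * 3.5724 / 1.92
gamma = 18.253 kN/m^3


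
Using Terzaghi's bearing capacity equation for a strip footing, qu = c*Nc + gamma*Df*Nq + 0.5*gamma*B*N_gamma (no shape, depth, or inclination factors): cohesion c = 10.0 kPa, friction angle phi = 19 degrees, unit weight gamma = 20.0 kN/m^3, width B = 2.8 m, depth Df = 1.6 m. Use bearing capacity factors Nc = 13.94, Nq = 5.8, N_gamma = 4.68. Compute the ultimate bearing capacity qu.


Compute qu = c*Nc + gamma*Df*Nq + 0.5*gamma*B*N_gamma
Term 1: 10.0 * 13.94 = 139.4
Term 2: 20.0 * 1.6 * 5.8 = 185.6
Term 3: 0.5 * 20.0 * 2.8 * 4.68 = 131.04
qu = 139.4 + 185.6 + 131.04
qu = 456.04 kPa


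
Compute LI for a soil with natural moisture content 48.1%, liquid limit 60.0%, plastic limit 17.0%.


First compute the plasticity index:
PI = LL - PL = 60.0 - 17.0 = 43.0
Then compute the liquidity index:
LI = (w - PL) / PI
LI = (48.1 - 17.0) / 43.0
LI = 0.723


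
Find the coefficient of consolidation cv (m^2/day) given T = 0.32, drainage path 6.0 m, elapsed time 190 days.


Result: 0.06063 m^2/day

Derivation:
Using cv = T * H_dr^2 / t
H_dr^2 = 6.0^2 = 36.0
cv = 0.32 * 36.0 / 190
cv = 0.06063 m^2/day


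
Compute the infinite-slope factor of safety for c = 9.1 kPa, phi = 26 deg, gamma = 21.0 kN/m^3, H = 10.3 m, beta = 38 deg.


Using Fs = c / (gamma*H*sin(beta)*cos(beta)) + tan(phi)/tan(beta)
Cohesion contribution = 9.1 / (21.0*10.3*sin(38)*cos(38))
Cohesion contribution = 0.0867183
Friction contribution = tan(26)/tan(38) = 0.624269
Fs = 0.0867183 + 0.624269
Fs = 0.711


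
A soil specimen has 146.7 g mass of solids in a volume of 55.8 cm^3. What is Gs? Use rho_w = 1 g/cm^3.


Result: 2.629

Derivation:
Using Gs = m_s / (V_s * rho_w)
Since rho_w = 1 g/cm^3:
Gs = 146.7 / 55.8
Gs = 2.629


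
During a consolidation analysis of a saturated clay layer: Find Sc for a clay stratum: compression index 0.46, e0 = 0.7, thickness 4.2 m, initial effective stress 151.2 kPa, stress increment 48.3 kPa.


Result: 0.1368 m

Derivation:
Using Sc = Cc * H / (1 + e0) * log10((sigma0 + delta_sigma) / sigma0)
Stress ratio = (151.2 + 48.3) / 151.2 = 1.31944
log10(1.31944) = 0.120391
Cc * H / (1 + e0) = 0.46 * 4.2 / (1 + 0.7) = 1.13647
Sc = 1.13647 * 0.120391
Sc = 0.1368 m


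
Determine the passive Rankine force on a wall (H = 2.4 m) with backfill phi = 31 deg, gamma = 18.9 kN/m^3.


Compute passive earth pressure coefficient:
Kp = tan^2(45 + phi/2) = tan^2(60.5) = 3.124035
Compute passive force:
Pp = 0.5 * Kp * gamma * H^2
Pp = 0.5 * 3.124035 * 18.9 * 2.4^2
Pp = 170.05 kN/m


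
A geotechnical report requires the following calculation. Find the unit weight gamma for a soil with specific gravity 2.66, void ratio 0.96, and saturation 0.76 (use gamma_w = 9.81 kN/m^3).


Using gamma = gamma_w * (Gs + S*e) / (1 + e)
Numerator: Gs + S*e = 2.66 + 0.76*0.96 = 3.3896
Denominator: 1 + e = 1 + 0.96 = 1.96
gamma = 9.81 * 3.3896 / 1.96
gamma = 16.965 kN/m^3


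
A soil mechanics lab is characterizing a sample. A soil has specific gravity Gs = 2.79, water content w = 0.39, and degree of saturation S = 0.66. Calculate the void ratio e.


Using the relation e = Gs * w / S
e = 2.79 * 0.39 / 0.66
e = 1.6486


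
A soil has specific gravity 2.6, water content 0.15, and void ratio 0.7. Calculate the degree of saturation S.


Using S = Gs * w / e
S = 2.6 * 0.15 / 0.7
S = 0.5571


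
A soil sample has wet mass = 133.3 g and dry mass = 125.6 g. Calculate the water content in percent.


Using w = (m_wet - m_dry) / m_dry * 100
m_wet - m_dry = 133.3 - 125.6 = 7.7 g
w = 7.7 / 125.6 * 100
w = 6.13 %


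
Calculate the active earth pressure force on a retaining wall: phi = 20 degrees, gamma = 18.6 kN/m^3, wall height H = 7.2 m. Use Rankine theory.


Compute active earth pressure coefficient:
Ka = tan^2(45 - phi/2) = tan^2(35.0) = 0.490291
Compute active force:
Pa = 0.5 * Ka * gamma * H^2
Pa = 0.5 * 0.490291 * 18.6 * 7.2^2
Pa = 236.37 kN/m


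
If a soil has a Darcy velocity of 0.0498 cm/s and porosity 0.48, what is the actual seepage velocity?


Using v_s = v_d / n
v_s = 0.0498 / 0.48
v_s = 0.10375 cm/s


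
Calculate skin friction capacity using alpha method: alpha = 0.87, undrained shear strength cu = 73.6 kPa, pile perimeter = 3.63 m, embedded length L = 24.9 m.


Using Qs = alpha * cu * perimeter * L
Qs = 0.87 * 73.6 * 3.63 * 24.9
Qs = 5787.66 kN


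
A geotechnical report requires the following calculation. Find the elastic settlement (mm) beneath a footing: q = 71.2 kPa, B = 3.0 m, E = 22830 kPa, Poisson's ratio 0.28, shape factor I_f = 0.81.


Result: 6.984 mm

Derivation:
Using Se = q * B * (1 - nu^2) * I_f / E
1 - nu^2 = 1 - 0.28^2 = 0.9216
Se = 71.2 * 3.0 * 0.9216 * 0.81 / 22830
Se = 0.006984 m
Convert to mm: Se = 0.006984 * 1000 = 6.984 mm


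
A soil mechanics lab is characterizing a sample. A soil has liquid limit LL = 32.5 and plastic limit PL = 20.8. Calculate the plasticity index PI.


Using PI = LL - PL
PI = 32.5 - 20.8
PI = 11.7


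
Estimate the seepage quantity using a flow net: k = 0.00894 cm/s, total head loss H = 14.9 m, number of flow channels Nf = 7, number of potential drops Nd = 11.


Convert k to m/s for unit consistency with H:
k = 0.00894 cm/s = 0.00894 / 100 m/s = 8.94e-05 m/s
Using q = k * H * Nf / Nd
Nf / Nd = 7 / 11 = 0.6364
q = 8.94e-05 * 14.9 * 0.6364
q = 0.0008477 m^3/s per m


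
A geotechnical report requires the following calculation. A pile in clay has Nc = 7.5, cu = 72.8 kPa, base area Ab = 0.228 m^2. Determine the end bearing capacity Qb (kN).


Using Qb = Nc * cu * Ab
Qb = 7.5 * 72.8 * 0.228
Qb = 124.49 kN


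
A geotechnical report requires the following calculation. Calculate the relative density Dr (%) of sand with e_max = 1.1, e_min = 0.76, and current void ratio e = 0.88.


Using Dr = (e_max - e) / (e_max - e_min) * 100
e_max - e = 1.1 - 0.88 = 0.22
e_max - e_min = 1.1 - 0.76 = 0.34
Dr = 0.22 / 0.34 * 100
Dr = 64.71 %


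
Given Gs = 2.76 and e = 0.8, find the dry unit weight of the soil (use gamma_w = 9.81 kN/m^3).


Using gamma_d = Gs * gamma_w / (1 + e)
gamma_d = 2.76 * 9.81 / (1 + 0.8)
gamma_d = 2.76 * 9.81 / 1.8
gamma_d = 15.042 kN/m^3


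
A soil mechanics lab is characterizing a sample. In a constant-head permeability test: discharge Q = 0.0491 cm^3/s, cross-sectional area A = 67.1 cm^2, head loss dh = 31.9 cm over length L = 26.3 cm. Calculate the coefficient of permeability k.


Result: 0.000603 cm/s

Derivation:
Compute hydraulic gradient:
i = dh / L = 31.9 / 26.3 = 1.21293
Then apply Darcy's law:
k = Q / (A * i)
k = 0.0491 / (67.1 * 1.21293)
k = 0.0491 / 81.3875
k = 0.000603 cm/s


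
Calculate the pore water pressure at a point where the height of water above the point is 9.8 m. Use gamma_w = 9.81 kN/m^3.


Result: 96.14 kPa

Derivation:
Using u = gamma_w * h_w
u = 9.81 * 9.8
u = 96.14 kPa


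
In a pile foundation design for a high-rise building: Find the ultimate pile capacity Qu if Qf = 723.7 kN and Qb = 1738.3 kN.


Result: 2462.0 kN

Derivation:
Using Qu = Qf + Qb
Qu = 723.7 + 1738.3
Qu = 2462.0 kN


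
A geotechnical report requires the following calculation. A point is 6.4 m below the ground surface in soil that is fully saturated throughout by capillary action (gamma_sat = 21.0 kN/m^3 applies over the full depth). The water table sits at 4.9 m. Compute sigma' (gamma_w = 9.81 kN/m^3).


Total stress = gamma_sat * depth
sigma = 21.0 * 6.4 = 134.4 kPa
Pore water pressure u = gamma_w * (depth - d_wt)
u = 9.81 * (6.4 - 4.9) = 14.715 kPa
Effective stress = sigma - u
sigma' = 134.4 - 14.715 = 119.69 kPa


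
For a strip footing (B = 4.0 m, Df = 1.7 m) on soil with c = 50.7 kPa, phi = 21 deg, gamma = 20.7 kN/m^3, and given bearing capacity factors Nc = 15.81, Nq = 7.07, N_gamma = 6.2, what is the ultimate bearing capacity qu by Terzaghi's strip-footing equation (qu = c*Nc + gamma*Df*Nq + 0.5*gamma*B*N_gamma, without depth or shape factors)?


Compute qu = c*Nc + gamma*Df*Nq + 0.5*gamma*B*N_gamma
Term 1: 50.7 * 15.81 = 801.567
Term 2: 20.7 * 1.7 * 7.07 = 248.7933
Term 3: 0.5 * 20.7 * 4.0 * 6.2 = 256.68
qu = 801.567 + 248.7933 + 256.68
qu = 1307.04 kPa


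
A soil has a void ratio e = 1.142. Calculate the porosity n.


Using the relation n = e / (1 + e)
n = 1.142 / (1 + 1.142)
n = 1.142 / 2.142
n = 0.5331


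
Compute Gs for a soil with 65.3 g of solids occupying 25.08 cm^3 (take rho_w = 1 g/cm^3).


Using Gs = m_s / (V_s * rho_w)
Since rho_w = 1 g/cm^3:
Gs = 65.3 / 25.08
Gs = 2.604


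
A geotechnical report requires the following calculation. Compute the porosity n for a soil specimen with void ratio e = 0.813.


Using the relation n = e / (1 + e)
n = 0.813 / (1 + 0.813)
n = 0.813 / 1.813
n = 0.4484


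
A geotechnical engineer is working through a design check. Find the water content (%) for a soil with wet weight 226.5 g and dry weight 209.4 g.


Using w = (m_wet - m_dry) / m_dry * 100
m_wet - m_dry = 226.5 - 209.4 = 17.1 g
w = 17.1 / 209.4 * 100
w = 8.17 %


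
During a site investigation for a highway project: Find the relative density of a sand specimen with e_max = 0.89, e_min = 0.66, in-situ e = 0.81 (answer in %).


Using Dr = (e_max - e) / (e_max - e_min) * 100
e_max - e = 0.89 - 0.81 = 0.08
e_max - e_min = 0.89 - 0.66 = 0.23
Dr = 0.08 / 0.23 * 100
Dr = 34.78 %


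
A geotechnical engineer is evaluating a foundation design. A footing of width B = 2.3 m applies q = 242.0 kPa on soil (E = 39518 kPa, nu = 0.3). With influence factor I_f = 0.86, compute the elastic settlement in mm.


Using Se = q * B * (1 - nu^2) * I_f / E
1 - nu^2 = 1 - 0.3^2 = 0.91
Se = 242.0 * 2.3 * 0.91 * 0.86 / 39518
Se = 0.011023 m
Convert to mm: Se = 0.011023 * 1000 = 11.023 mm


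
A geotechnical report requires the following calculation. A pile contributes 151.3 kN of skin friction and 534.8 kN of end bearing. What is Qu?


Result: 686.1 kN

Derivation:
Using Qu = Qf + Qb
Qu = 151.3 + 534.8
Qu = 686.1 kN


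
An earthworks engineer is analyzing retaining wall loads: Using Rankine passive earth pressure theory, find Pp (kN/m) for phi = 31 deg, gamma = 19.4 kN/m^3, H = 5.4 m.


Compute passive earth pressure coefficient:
Kp = tan^2(45 + phi/2) = tan^2(60.5) = 3.124035
Compute passive force:
Pp = 0.5 * Kp * gamma * H^2
Pp = 0.5 * 3.124035 * 19.4 * 5.4^2
Pp = 883.64 kN/m


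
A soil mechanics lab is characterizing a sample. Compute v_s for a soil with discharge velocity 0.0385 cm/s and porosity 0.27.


Result: 0.14259 cm/s

Derivation:
Using v_s = v_d / n
v_s = 0.0385 / 0.27
v_s = 0.14259 cm/s


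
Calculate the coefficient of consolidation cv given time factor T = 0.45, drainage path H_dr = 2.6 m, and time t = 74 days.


Using cv = T * H_dr^2 / t
H_dr^2 = 2.6^2 = 6.76
cv = 0.45 * 6.76 / 74
cv = 0.04111 m^2/day


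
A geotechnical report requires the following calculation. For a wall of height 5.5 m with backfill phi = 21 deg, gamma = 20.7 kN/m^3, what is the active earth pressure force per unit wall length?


Compute active earth pressure coefficient:
Ka = tan^2(45 - phi/2) = tan^2(34.5) = 0.472355
Compute active force:
Pa = 0.5 * Ka * gamma * H^2
Pa = 0.5 * 0.472355 * 20.7 * 5.5^2
Pa = 147.89 kN/m


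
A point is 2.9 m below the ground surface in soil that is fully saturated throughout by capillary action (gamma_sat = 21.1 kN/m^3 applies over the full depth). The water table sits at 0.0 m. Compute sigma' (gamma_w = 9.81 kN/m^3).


Result: 32.74 kPa

Derivation:
Total stress = gamma_sat * depth
sigma = 21.1 * 2.9 = 61.19 kPa
Pore water pressure u = gamma_w * (depth - d_wt)
u = 9.81 * (2.9 - 0.0) = 28.449 kPa
Effective stress = sigma - u
sigma' = 61.19 - 28.449 = 32.74 kPa


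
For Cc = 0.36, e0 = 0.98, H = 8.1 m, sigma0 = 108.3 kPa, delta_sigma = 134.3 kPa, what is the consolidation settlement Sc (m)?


Using Sc = Cc * H / (1 + e0) * log10((sigma0 + delta_sigma) / sigma0)
Stress ratio = (108.3 + 134.3) / 108.3 = 2.24007
log10(2.24007) = 0.350262
Cc * H / (1 + e0) = 0.36 * 8.1 / (1 + 0.98) = 1.47273
Sc = 1.47273 * 0.350262
Sc = 0.5158 m


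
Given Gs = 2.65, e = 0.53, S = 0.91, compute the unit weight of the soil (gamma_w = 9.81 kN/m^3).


Result: 20.084 kN/m^3

Derivation:
Using gamma = gamma_w * (Gs + S*e) / (1 + e)
Numerator: Gs + S*e = 2.65 + 0.91*0.53 = 3.1323
Denominator: 1 + e = 1 + 0.53 = 1.53
gamma = 9.81 * 3.1323 / 1.53
gamma = 20.084 kN/m^3


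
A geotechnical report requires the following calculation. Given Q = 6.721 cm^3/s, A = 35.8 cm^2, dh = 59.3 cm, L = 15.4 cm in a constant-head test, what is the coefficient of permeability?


Compute hydraulic gradient:
i = dh / L = 59.3 / 15.4 = 3.85065
Then apply Darcy's law:
k = Q / (A * i)
k = 6.721 / (35.8 * 3.85065)
k = 6.721 / 137.853
k = 0.048755 cm/s


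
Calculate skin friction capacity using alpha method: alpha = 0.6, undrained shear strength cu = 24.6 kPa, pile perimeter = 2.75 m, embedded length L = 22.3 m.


Result: 905.16 kN

Derivation:
Using Qs = alpha * cu * perimeter * L
Qs = 0.6 * 24.6 * 2.75 * 22.3
Qs = 905.16 kN


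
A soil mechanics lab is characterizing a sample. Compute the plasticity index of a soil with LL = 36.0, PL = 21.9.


Using PI = LL - PL
PI = 36.0 - 21.9
PI = 14.1


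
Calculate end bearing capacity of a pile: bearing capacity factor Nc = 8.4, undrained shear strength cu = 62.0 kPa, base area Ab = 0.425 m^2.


Using Qb = Nc * cu * Ab
Qb = 8.4 * 62.0 * 0.425
Qb = 221.34 kN


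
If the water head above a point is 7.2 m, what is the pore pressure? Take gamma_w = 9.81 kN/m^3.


Using u = gamma_w * h_w
u = 9.81 * 7.2
u = 70.63 kPa


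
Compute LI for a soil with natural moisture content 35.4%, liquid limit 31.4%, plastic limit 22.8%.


First compute the plasticity index:
PI = LL - PL = 31.4 - 22.8 = 8.6
Then compute the liquidity index:
LI = (w - PL) / PI
LI = (35.4 - 22.8) / 8.6
LI = 1.465


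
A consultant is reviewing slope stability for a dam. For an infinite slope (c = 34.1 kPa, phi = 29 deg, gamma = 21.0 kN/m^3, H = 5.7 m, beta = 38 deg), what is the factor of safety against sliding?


Result: 1.297

Derivation:
Using Fs = c / (gamma*H*sin(beta)*cos(beta)) + tan(phi)/tan(beta)
Cohesion contribution = 34.1 / (21.0*5.7*sin(38)*cos(38))
Cohesion contribution = 0.5872
Friction contribution = tan(29)/tan(38) = 0.709483
Fs = 0.5872 + 0.709483
Fs = 1.297


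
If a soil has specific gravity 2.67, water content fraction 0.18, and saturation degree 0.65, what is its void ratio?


Result: 0.7394

Derivation:
Using the relation e = Gs * w / S
e = 2.67 * 0.18 / 0.65
e = 0.7394


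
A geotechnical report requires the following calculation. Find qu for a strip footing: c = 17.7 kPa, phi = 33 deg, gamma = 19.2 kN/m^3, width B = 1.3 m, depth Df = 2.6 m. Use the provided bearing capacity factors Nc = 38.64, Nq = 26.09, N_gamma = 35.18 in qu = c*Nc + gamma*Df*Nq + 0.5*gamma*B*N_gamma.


Result: 2425.39 kPa

Derivation:
Compute qu = c*Nc + gamma*Df*Nq + 0.5*gamma*B*N_gamma
Term 1: 17.7 * 38.64 = 683.928
Term 2: 19.2 * 2.6 * 26.09 = 1302.4128
Term 3: 0.5 * 19.2 * 1.3 * 35.18 = 439.0464
qu = 683.928 + 1302.4128 + 439.0464
qu = 2425.39 kPa


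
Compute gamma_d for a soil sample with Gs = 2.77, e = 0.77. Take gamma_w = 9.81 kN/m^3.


Using gamma_d = Gs * gamma_w / (1 + e)
gamma_d = 2.77 * 9.81 / (1 + 0.77)
gamma_d = 2.77 * 9.81 / 1.77
gamma_d = 15.352 kN/m^3


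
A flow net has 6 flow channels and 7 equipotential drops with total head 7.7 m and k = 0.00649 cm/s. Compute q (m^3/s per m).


Result: 0.0004283 m^3/s per m

Derivation:
Convert k to m/s for unit consistency with H:
k = 0.00649 cm/s = 0.00649 / 100 m/s = 6.49e-05 m/s
Using q = k * H * Nf / Nd
Nf / Nd = 6 / 7 = 0.8571
q = 6.49e-05 * 7.7 * 0.8571
q = 0.0004283 m^3/s per m


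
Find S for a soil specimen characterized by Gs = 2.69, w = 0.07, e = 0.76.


Using S = Gs * w / e
S = 2.69 * 0.07 / 0.76
S = 0.2478


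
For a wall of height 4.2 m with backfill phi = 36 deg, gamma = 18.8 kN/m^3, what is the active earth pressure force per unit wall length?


Result: 43.05 kN/m

Derivation:
Compute active earth pressure coefficient:
Ka = tan^2(45 - phi/2) = tan^2(27.0) = 0.259616
Compute active force:
Pa = 0.5 * Ka * gamma * H^2
Pa = 0.5 * 0.259616 * 18.8 * 4.2^2
Pa = 43.05 kN/m


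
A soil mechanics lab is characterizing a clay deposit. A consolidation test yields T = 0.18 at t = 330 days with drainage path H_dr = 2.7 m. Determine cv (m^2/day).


Using cv = T * H_dr^2 / t
H_dr^2 = 2.7^2 = 7.29
cv = 0.18 * 7.29 / 330
cv = 0.00398 m^2/day


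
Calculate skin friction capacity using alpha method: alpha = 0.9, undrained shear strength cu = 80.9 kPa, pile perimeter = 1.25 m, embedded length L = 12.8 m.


Using Qs = alpha * cu * perimeter * L
Qs = 0.9 * 80.9 * 1.25 * 12.8
Qs = 1164.96 kN


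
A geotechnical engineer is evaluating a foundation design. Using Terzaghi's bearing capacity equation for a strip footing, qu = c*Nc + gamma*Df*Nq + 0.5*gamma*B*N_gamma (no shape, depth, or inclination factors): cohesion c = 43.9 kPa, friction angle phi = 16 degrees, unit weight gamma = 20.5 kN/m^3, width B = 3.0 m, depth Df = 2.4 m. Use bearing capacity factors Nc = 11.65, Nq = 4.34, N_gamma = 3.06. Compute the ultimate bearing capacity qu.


Compute qu = c*Nc + gamma*Df*Nq + 0.5*gamma*B*N_gamma
Term 1: 43.9 * 11.65 = 511.435
Term 2: 20.5 * 2.4 * 4.34 = 213.528
Term 3: 0.5 * 20.5 * 3.0 * 3.06 = 94.095
qu = 511.435 + 213.528 + 94.095
qu = 819.06 kPa


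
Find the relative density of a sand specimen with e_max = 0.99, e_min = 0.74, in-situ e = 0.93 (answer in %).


Using Dr = (e_max - e) / (e_max - e_min) * 100
e_max - e = 0.99 - 0.93 = 0.06
e_max - e_min = 0.99 - 0.74 = 0.25
Dr = 0.06 / 0.25 * 100
Dr = 24.0 %


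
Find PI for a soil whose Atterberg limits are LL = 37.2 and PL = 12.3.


Result: 24.9

Derivation:
Using PI = LL - PL
PI = 37.2 - 12.3
PI = 24.9


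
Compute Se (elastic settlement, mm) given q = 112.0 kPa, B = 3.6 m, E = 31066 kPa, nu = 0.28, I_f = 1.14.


Result: 13.636 mm

Derivation:
Using Se = q * B * (1 - nu^2) * I_f / E
1 - nu^2 = 1 - 0.28^2 = 0.9216
Se = 112.0 * 3.6 * 0.9216 * 1.14 / 31066
Se = 0.013636 m
Convert to mm: Se = 0.013636 * 1000 = 13.636 mm


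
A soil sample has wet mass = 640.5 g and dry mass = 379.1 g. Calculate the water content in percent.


Using w = (m_wet - m_dry) / m_dry * 100
m_wet - m_dry = 640.5 - 379.1 = 261.4 g
w = 261.4 / 379.1 * 100
w = 68.95 %


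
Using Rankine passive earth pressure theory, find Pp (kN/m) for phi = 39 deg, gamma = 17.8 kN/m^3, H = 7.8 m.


Compute passive earth pressure coefficient:
Kp = tan^2(45 + phi/2) = tan^2(64.5) = 4.395495
Compute passive force:
Pp = 0.5 * Kp * gamma * H^2
Pp = 0.5 * 4.395495 * 17.8 * 7.8^2
Pp = 2380.06 kN/m


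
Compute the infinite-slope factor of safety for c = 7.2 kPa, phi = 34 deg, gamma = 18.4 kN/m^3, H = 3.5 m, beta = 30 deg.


Using Fs = c / (gamma*H*sin(beta)*cos(beta)) + tan(phi)/tan(beta)
Cohesion contribution = 7.2 / (18.4*3.5*sin(30)*cos(30))
Cohesion contribution = 0.258194
Friction contribution = tan(34)/tan(30) = 1.16828
Fs = 0.258194 + 1.16828
Fs = 1.426


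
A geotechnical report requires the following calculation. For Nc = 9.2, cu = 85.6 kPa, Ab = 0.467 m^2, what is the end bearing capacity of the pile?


Result: 367.77 kN

Derivation:
Using Qb = Nc * cu * Ab
Qb = 9.2 * 85.6 * 0.467
Qb = 367.77 kN


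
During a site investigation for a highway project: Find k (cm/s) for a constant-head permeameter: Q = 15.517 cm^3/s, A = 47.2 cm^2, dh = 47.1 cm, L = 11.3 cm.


Compute hydraulic gradient:
i = dh / L = 47.1 / 11.3 = 4.16814
Then apply Darcy's law:
k = Q / (A * i)
k = 15.517 / (47.2 * 4.16814)
k = 15.517 / 196.736
k = 0.078872 cm/s


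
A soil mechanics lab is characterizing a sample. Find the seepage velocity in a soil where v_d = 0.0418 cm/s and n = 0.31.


Result: 0.13484 cm/s

Derivation:
Using v_s = v_d / n
v_s = 0.0418 / 0.31
v_s = 0.13484 cm/s


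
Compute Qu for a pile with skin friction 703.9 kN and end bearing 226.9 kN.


Using Qu = Qf + Qb
Qu = 703.9 + 226.9
Qu = 930.8 kN


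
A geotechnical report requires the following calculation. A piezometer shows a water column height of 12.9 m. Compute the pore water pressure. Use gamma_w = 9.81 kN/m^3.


Using u = gamma_w * h_w
u = 9.81 * 12.9
u = 126.55 kPa


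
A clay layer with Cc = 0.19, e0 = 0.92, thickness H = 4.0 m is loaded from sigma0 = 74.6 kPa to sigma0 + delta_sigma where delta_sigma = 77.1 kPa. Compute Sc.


Result: 0.122 m

Derivation:
Using Sc = Cc * H / (1 + e0) * log10((sigma0 + delta_sigma) / sigma0)
Stress ratio = (74.6 + 77.1) / 74.6 = 2.03351
log10(2.03351) = 0.308247
Cc * H / (1 + e0) = 0.19 * 4.0 / (1 + 0.92) = 0.395833
Sc = 0.395833 * 0.308247
Sc = 0.122 m


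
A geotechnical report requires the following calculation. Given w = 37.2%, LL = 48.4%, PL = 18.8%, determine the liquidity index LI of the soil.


First compute the plasticity index:
PI = LL - PL = 48.4 - 18.8 = 29.6
Then compute the liquidity index:
LI = (w - PL) / PI
LI = (37.2 - 18.8) / 29.6
LI = 0.622
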